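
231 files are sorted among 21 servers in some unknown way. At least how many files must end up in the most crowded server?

11

By the pigeonhole principle, the 21 servers are the holes and the 231 files are the pigeons.
If every server held at most 10 files, the total would be at most 21 × 10 = 210, which is less than 231.
So some server holds at least ⌈231/21⌉ = 11 files.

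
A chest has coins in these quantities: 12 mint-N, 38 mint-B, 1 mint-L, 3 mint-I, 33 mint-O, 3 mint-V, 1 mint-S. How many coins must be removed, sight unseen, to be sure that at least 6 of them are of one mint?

Pigeonhole: put each drawn coin into a box by mint. The largest draw with every box below 6 takes min(count, 5) from each mint; mints with fewer than 5 contribute all they have.
Σ min(cᵢ, 5) = 5 + 5 + 1 + 3 + 5 + 3 + 1 = 23.
Draw number 23 + 1 = 24 must push one box to 6.

24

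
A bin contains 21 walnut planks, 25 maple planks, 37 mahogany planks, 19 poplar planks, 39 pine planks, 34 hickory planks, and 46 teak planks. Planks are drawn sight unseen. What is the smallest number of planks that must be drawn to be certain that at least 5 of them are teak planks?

In the worst case for collecting teak planks, every non-teak plank comes out first.
There are 21 + 25 + 37 + 19 + 39 + 34 = 175 non-teak planks altogether.
After those, each further plank must be teak, so 175 + 5 = 180 draws guarantee 5 teak planks.

180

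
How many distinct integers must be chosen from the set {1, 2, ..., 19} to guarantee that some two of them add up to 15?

Two chosen integers sum to 15 exactly when both halves of some pair {x, 15−x} with 1 ≤ x ≤ 15−x ≤ 14 are chosen — 7 such pairs.
The remaining 5 elements (those with no distinct partner in range) can never complete a 15-sum, so the worst case takes all of them and one from each pair: 5 + 7 = 12.
The 13th integer has to be the second member of some pair, so 12 + 1 = 13.

13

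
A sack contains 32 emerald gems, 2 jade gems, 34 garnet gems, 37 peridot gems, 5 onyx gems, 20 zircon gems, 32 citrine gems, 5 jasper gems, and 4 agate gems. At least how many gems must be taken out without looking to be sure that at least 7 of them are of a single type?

47

By the pigeonhole principle, put each drawn gem into a box by type. The largest draw with every box below 7 takes min(count, 6) from each type; types with fewer than 6 contribute all they have.
Σ min(cᵢ, 6) = 6 + 2 + 6 + 6 + 5 + 6 + 6 + 5 + 4 = 46.
Draw number 46 + 1 = 47 must push one box to 7.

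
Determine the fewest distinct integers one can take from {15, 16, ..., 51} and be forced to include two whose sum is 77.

Two chosen integers sum to 77 exactly when both halves of some pair {x, 77−x} with 26 ≤ x ≤ 77−x ≤ 51 are chosen — 13 such pairs.
The remaining 11 elements (those with no distinct partner in range) can never complete a 77-sum, so the worst case takes all of them and one from each pair: 11 + 13 = 24.
By the pigeonhole principle, the 25th integer has to be the second member of some pair, so 24 + 1 = 25.

25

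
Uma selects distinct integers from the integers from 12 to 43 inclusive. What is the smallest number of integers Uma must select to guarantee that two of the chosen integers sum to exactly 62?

Group the elements by complementary pair {x, 62−x}: {19,43}, {20,42}, {21,41}, …, giving 12 two-element pairs; the single value 31 (it cannot pair with itself since the integers are distinct); and 7 integers whose partner 62−x falls outside [12,43].
Treating each of those 20 groups as a pigeonhole, one can pick one integer per group — 20 integers — with no two summing to 62.
The 21st integer lands in an occupied pair, forcing a sum of 62.

21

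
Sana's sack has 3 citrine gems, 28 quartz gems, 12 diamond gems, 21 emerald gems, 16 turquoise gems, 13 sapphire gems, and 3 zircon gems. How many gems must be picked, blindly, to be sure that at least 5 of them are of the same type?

27

The 7 types are the holes; the gems drawn are the pigeons.
To avoid 5 of any one type, the worst case takes at most 4 of each type, or every gem of a type that has fewer than 4.
That gives 3 + 4 + 4 + 4 + 4 + 4 + 3 = 26 gems with no type reaching 5.
The next gem forces some type to 5, so 26 + 1 = 27.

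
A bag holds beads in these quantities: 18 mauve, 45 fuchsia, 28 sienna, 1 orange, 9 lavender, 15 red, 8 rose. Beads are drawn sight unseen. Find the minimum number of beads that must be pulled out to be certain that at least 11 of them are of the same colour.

59

The 7 colours are the holes; the beads drawn are the pigeons.
To avoid 11 of any one colour, the worst case takes at most 10 of each colour, or every bead of a colour that has fewer than 10.
That gives 10 + 10 + 10 + 1 + 9 + 10 + 8 = 58 beads with no colour reaching 11.
The next bead forces some colour to 11, so 58 + 1 = 59.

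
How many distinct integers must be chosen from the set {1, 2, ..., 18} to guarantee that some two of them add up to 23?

Group the elements by complementary pair {x, 23−x}: {5,18}, {6,17}, {7,16}, …, giving 7 two-element pairs and 4 integers whose partner 23−x falls outside [1,18].
By the pigeonhole principle, treating each of those 11 groups as a pigeonhole, one can pick one integer per group — 11 integers — with no two summing to 23.
The 12th integer lands in an occupied pair, forcing a sum of 23.

12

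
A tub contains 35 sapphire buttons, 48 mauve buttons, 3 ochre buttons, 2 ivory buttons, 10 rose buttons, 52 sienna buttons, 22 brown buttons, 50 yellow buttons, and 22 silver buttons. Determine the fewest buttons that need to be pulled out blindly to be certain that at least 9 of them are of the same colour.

An adversary could hand out at most 8 buttons per colour (ochre, ivory run out sooner): 8 + 8 + 3 + 2 + 8 + 8 + 8 + 8 + 8 = 61 buttons and still no colour has 9.
By pigeonhole, one more button lands in a colour already at 8, so 62 draws are enough and 61 are not.

62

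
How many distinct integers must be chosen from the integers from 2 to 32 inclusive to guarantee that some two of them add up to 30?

19

Group the elements by complementary pair {x, 30−x}: {2,28}, {3,27}, {4,26}, …, giving 13 two-element pairs, the single value 15 (it cannot pair with itself since the integers are distinct), and 4 integers whose partner 30−x falls outside [2,32].
By the pigeonhole principle, treating each of those 18 groups as a pigeonhole, one can pick one integer per group — 18 integers — with no two summing to 30.
The 19th integer lands in an occupied pair, forcing a sum of 30.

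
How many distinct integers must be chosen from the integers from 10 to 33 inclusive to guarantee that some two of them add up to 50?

17

Two chosen integers sum to 50 exactly when both halves of some pair {x, 50−x} with 17 ≤ x ≤ 50−x ≤ 33 are chosen — 8 such pairs.
The remaining 8 elements (those with no distinct partner in range) can never complete a 50-sum, so the worst case takes all of them and one from each pair: 8 + 8 = 16.
Pigeonhole: the 17th integer has to be the second member of some pair, so 16 + 1 = 17.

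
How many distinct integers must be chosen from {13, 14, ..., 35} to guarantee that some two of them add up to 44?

15

Group the elements by complementary pair {x, 44−x}: {13,31}, {14,30}, {15,29}, …, giving 9 two-element pairs, the single value 22 (it cannot pair with itself since the integers are distinct), and 4 integers whose partner 44−x falls outside [13,35].
By pigeonhole, treating each of those 14 groups as a pigeonhole, one can pick one integer per group — 14 integers — with no two summing to 44.
The 15th integer lands in an occupied pair, forcing a sum of 44.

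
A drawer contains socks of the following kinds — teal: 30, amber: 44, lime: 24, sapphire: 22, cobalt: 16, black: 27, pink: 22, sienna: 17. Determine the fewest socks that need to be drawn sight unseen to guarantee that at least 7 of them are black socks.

182

In the worst case for collecting black socks, every non-black sock comes out first.
There are 30 + 44 + 24 + 22 + 16 + 22 + 17 = 175 non-black socks altogether.
After those, each further sock must be black, so 175 + 7 = 182 draws guarantee 7 black socks.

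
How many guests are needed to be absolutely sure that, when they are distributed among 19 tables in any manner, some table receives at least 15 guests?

267

With 266 guests one could put exactly 14 in each of the 19 tables, and no table would reach 15.
By the pigeonhole principle, one more guest must land in a table that already has 14, giving it 15.
So 19 × 14 + 1 = 267 guests are required.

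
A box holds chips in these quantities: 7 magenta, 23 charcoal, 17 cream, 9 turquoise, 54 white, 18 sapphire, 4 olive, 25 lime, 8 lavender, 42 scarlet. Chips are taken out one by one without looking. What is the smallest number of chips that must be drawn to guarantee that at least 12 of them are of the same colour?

An adversary could hand out at most 11 chips per colour (4 colours run out sooner): 7 + 11 + 11 + 9 + 11 + 11 + 4 + 11 + 8 + 11 = 94 chips and still no colour has 12.
By the pigeonhole principle, one more chip lands in a colour already at 11, so 95 draws are enough and 94 are not.

95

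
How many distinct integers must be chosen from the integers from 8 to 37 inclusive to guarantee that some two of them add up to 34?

Group the elements by complementary pair {x, 34−x}: {8,26}, {9,25}, {10,24}, …, giving 9 two-element pairs, the single value 17 (it cannot pair with itself since the integers are distinct), and 11 integers whose partner 34−x falls outside [8,37].
Treating each of those 21 groups as a pigeonhole, one can pick one integer per group — 21 integers — with no two summing to 34.
The 22nd integer lands in an occupied pair, forcing a sum of 34.

22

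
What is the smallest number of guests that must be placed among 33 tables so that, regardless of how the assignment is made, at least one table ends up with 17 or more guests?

529

With 528 guests one could put exactly 16 in each of the 33 tables, and no table would reach 17.
By pigeonhole, one more guest must land in a table that already has 16, giving it 17.
So 33 × 16 + 1 = 529 guests are required.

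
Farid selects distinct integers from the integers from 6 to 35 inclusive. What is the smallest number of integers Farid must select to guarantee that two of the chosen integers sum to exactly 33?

20

A set avoiding the sum 33 can contain at most one of each pair {x, 33−x}, plus the 8 elements whose complement lies outside the range.
The integers 17, …, 35 (19 of them) are such a set: any two sum to at least 17+18 = 35 > 33.
By pigeonhole, any 20th integer completes one of the 11 pairs, so 20 choices force a sum of 33.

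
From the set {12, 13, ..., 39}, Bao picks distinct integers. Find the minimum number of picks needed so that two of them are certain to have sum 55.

A set avoiding the sum 55 can contain at most one of each pair {x, 55−x}, plus the 4 elements whose complement lies outside the range.
The integers 12, …, 27 (16 of them) are such a set: any two sum to at least 12+13 = 25 and at most 26+27 = 53 < 55.
Pigeonhole: any 17th integer completes one of the 12 pairs, so 17 choices force a sum of 55.

17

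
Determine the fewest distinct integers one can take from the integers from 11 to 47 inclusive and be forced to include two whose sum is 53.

22

Two chosen integers sum to 53 exactly when both halves of some pair {x, 53−x} with 11 ≤ x ≤ 53−x ≤ 42 are chosen — 16 such pairs.
The remaining 5 elements (those with no distinct partner in range) can never complete a 53-sum, so the worst case takes all of them and one from each pair: 5 + 16 = 21.
Pigeonhole: the 22nd integer has to be the second member of some pair, so 21 + 1 = 22.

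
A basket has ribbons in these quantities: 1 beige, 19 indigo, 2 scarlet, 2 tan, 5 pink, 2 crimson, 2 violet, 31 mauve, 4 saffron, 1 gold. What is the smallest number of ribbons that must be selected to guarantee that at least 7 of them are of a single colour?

Pigeonhole: the 10 colours are the holes; the ribbons drawn are the pigeons.
To avoid 7 of any one colour, the worst case takes at most 6 of each colour, or every ribbon of a colour that has fewer than 6.
That gives 1 + 6 + 2 + 2 + 5 + 2 + 2 + 6 + 4 + 1 = 31 ribbons with no colour reaching 7.
The next ribbon forces some colour to 7, so 31 + 1 = 32.

32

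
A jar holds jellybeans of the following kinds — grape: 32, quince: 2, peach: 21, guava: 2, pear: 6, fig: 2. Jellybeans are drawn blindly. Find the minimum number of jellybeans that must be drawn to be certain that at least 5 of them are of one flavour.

19

Pigeonhole: the 6 flavours are the holes; the jellybeans drawn are the pigeons.
To avoid 5 of any one flavour, the worst case takes at most 4 of each flavour, or every jellybean of a flavour that has fewer than 4.
That gives 4 + 2 + 4 + 2 + 4 + 2 = 18 jellybeans with no flavour reaching 5.
The next jellybean forces some flavour to 5, so 18 + 1 = 19.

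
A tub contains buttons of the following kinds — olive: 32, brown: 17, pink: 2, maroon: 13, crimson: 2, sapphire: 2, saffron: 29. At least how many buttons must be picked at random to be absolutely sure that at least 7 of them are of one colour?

Pigeonhole: put each drawn button into a box by colour. The largest draw with every box below 7 takes min(count, 6) from each colour; colours with fewer than 6 contribute all they have.
Σ min(cᵢ, 6) = 6 + 6 + 2 + 6 + 2 + 2 + 6 = 30.
Draw number 30 + 1 = 31 must push one box to 7.

31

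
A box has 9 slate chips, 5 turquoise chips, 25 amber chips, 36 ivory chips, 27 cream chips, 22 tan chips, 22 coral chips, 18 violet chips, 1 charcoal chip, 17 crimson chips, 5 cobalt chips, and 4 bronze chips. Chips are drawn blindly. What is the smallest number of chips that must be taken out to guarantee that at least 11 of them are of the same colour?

95

By pigeonhole, the 12 colours are the holes; the chips drawn are the pigeons.
To avoid 11 of any one colour, the worst case takes at most 10 of each colour, or every chip of a colour that has fewer than 10.
That gives 9 + 5 + 10 + 10 + 10 + 10 + 10 + 10 + 1 + 10 + 5 + 4 = 94 chips with no colour reaching 11.
The next chip forces some colour to 11, so 94 + 1 = 95.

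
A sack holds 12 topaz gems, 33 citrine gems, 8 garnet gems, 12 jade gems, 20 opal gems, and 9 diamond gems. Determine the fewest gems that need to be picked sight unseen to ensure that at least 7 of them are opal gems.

81

In the worst case for collecting opal gems, every non-opal gem comes out first.
There are 12 + 33 + 8 + 12 + 9 = 74 non-opal gems altogether.
After those, each further gem must be opal, so 74 + 7 = 81 draws guarantee 7 opal gems.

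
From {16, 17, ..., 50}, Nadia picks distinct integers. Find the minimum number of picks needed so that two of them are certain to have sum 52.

26

Two chosen integers sum to 52 exactly when both halves of some pair {x, 52−x} with 16 ≤ x ≤ 52−x ≤ 36 are chosen — 10 such pairs.
The remaining 15 elements (those with no distinct partner in range) can never complete a 52-sum, so the worst case takes all of them and one from each pair: 15 + 10 = 25.
The 26th integer has to be the second member of some pair, so 25 + 1 = 26.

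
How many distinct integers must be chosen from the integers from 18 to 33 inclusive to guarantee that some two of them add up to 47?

11

A set avoiding the sum 47 can contain at most one of each pair {x, 47−x}, plus the 4 elements whose complement lies outside the range.
The integers 24, …, 33 (10 of them) are such a set: any two sum to at least 24+25 = 49 > 47.
Any 11th integer completes one of the 6 pairs, so 11 choices force a sum of 47.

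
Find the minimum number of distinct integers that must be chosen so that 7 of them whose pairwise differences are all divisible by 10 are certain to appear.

Integers whose pairwise differences are multiples of 10 are exactly those sharing a remainder mod 10. The 10 residue classes mod 10 are the pigeonholes.
With 60 integers one could put 6 in each residue class and have no class reach 7.
The 61st integer pushes some class to 7, so 10·6 + 1 = 61.

61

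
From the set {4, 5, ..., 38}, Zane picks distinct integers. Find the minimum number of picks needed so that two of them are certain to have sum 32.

Two chosen integers sum to 32 exactly when both halves of some pair {x, 32−x} with 4 ≤ x ≤ 32−x ≤ 28 are chosen — 12 such pairs.
The remaining 11 elements (those with no distinct partner in range) can never complete a 32-sum, so the worst case takes all of them and one from each pair: 11 + 12 = 23.
By the pigeonhole principle, the 24th integer has to be the second member of some pair, so 23 + 1 = 24.

24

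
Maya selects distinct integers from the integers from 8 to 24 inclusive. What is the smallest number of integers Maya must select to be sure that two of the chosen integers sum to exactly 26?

13

Two chosen integers sum to 26 exactly when both halves of some pair {x, 26−x} with 8 ≤ x ≤ 26−x ≤ 18 are chosen — 5 such pairs.
The remaining 7 elements (those with no distinct partner in range) can never complete a 26-sum, so the worst case takes all of them and one from each pair: 7 + 5 = 12.
By the pigeonhole principle, the 13th integer has to be the second member of some pair, so 12 + 1 = 13.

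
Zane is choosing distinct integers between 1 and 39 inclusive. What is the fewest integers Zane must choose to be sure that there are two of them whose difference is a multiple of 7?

8

Integers whose pairwise differences are multiples of 7 are exactly those sharing a remainder mod 7. By the pigeonhole principle, the 7 residue classes mod 7 are the pigeonholes.
With 7 integers one could put 1 in each residue class and have no class reach 2.
The 8th integer pushes some class to 2, so 7·1 + 1 = 8.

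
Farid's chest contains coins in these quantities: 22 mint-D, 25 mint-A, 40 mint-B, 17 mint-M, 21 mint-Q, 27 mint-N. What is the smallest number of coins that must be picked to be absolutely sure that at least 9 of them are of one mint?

Pigeonhole: the 6 mints are the holes; the coins drawn are the pigeons.
To avoid 9 of any one mint, the worst case takes at most 8 of each mint.
That gives 8 + 8 + 8 + 8 + 8 + 8 = 48 coins with no mint reaching 9.
The next coin forces some mint to 9, so 48 + 1 = 49.

49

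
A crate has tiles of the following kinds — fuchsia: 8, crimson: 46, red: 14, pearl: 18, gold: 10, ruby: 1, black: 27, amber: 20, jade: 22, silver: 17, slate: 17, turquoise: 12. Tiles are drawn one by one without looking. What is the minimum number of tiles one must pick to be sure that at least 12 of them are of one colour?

119

An adversary could hand out at most 11 tiles per colour (fuchsia, gold, ruby run out sooner): 8 + 11 + 11 + 11 + 10 + 1 + 11 + 11 + 11 + 11 + 11 + 11 = 118 tiles and still no colour has 12.
One more tile lands in a colour already at 11, so 119 draws are enough and 118 are not.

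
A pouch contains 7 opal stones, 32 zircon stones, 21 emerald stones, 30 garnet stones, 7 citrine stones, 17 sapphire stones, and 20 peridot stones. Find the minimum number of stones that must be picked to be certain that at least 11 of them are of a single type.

65

By the pigeonhole principle, the 7 types are the holes; the stones drawn are the pigeons.
To avoid 11 of any one type, the worst case takes at most 10 of each type, or every stone of a type that has fewer than 10.
That gives 7 + 10 + 10 + 10 + 7 + 10 + 10 = 64 stones with no type reaching 11.
The next stone forces some type to 11, so 64 + 1 = 65.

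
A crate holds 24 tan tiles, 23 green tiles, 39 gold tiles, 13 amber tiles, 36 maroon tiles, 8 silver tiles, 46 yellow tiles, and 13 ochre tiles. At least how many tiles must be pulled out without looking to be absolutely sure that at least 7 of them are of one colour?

49

By pigeonhole, put each drawn tile into a box by colour. The largest draw with every box below 7 takes min(count, 6) from each colour.
Σ min(cᵢ, 6) = 6 + 6 + 6 + 6 + 6 + 6 + 6 + 6 = 48.
Draw number 48 + 1 = 49 must push one box to 7.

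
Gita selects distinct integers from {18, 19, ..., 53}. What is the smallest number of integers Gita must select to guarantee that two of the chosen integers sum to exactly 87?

Two chosen integers sum to 87 exactly when both halves of some pair {x, 87−x} with 34 ≤ x ≤ 87−x ≤ 53 are chosen — 10 such pairs.
The remaining 16 elements (those with no distinct partner in range) can never complete a 87-sum, so the worst case takes all of them and one from each pair: 16 + 10 = 26.
By the pigeonhole principle, the 27th integer has to be the second member of some pair, so 26 + 1 = 27.

27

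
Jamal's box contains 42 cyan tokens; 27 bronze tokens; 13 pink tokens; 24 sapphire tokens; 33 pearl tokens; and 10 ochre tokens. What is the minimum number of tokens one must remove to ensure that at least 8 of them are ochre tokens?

In the worst case for collecting ochre tokens, every non-ochre token comes out first.
There are 42 + 27 + 13 + 24 + 33 = 139 non-ochre tokens altogether.
After those, each further token must be ochre, so 139 + 8 = 147 draws guarantee 8 ochre tokens.

147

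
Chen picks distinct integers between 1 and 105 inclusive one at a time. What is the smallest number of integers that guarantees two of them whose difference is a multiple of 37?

38

Integers whose pairwise differences are multiples of 37 are exactly those sharing a remainder mod 37. By the pigeonhole principle, the 37 residue classes mod 37 are the pigeonholes.
With 37 integers one could put 1 in each residue class and have no class reach 2.
The 38th integer pushes some class to 2, so 37·1 + 1 = 38.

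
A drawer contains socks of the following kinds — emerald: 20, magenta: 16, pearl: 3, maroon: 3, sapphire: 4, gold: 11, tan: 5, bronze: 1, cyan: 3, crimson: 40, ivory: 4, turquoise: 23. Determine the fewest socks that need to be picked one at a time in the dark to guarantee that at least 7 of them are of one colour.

54

An adversary could hand out at most 6 socks per colour (7 colours run out sooner): 6 + 6 + 3 + 3 + 4 + 6 + 5 + 1 + 3 + 6 + 4 + 6 = 53 socks and still no colour has 7.
One more sock lands in a colour already at 6, so 54 draws are enough and 53 are not.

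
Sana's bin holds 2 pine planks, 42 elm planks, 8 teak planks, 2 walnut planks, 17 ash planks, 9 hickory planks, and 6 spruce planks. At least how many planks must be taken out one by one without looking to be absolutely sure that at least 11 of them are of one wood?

An adversary could hand out at most 10 planks per wood (5 woods run out sooner): 2 + 10 + 8 + 2 + 10 + 9 + 6 = 47 planks and still no wood has 11.
By the pigeonhole principle, one more plank lands in a wood already at 10, so 48 draws are enough and 47 are not.

48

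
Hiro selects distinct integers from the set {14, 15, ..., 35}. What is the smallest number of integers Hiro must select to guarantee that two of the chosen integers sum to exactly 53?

A set avoiding the sum 53 can contain at most one of each pair {x, 53−x}, plus the 4 elements whose complement lies outside the range.
The integers 14, …, 26 (13 of them) are such a set: any two sum to at least 14+15 = 29 and at most 25+26 = 51 < 53.
By pigeonhole, any 14th integer completes one of the 9 pairs, so 14 choices force a sum of 53.

14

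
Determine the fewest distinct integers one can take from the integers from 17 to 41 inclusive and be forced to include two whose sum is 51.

17

Group the elements by complementary pair {x, 51−x}: {17,34}, {18,33}, {19,32}, …, giving 9 two-element pairs and 7 integers whose partner 51−x falls outside [17,41].
By pigeonhole, treating each of those 16 groups as a pigeonhole, one can pick one integer per group — 16 integers — with no two summing to 51.
The 17th integer lands in an occupied pair, forcing a sum of 51.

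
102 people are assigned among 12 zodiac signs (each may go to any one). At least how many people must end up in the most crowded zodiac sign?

By the pigeonhole principle, the 12 zodiac signs are the holes and the 102 people are the pigeons.
If every zodiac sign held at most 8 people, the total would be at most 12 × 8 = 96, which is less than 102.
So some zodiac sign holds at least ⌈102/12⌉ = 9 people.

9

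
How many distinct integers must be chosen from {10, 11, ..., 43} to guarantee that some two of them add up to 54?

19

A set avoiding the sum 54 can contain at most one of each pair {x, 54−x}, plus the 2 elements whose complement lies outside the range or equal to its own complement.
The integers 10, …, 27 (18 of them) are such a set: any two sum to at least 10+11 = 21 and at most 26+27 = 53 < 54.
Pigeonhole: any 19th integer completes one of the 16 pairs, so 19 choices force a sum of 54.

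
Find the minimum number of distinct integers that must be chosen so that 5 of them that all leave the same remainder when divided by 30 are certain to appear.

121

Pigeonhole: the 30 residue classes mod 30 are the pigeonholes.
With 120 integers one could put 4 in each residue class and have no class reach 5.
The 121st integer pushes some class to 5, so 30·4 + 1 = 121.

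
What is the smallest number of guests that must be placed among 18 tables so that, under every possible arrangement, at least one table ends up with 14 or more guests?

235

With 234 guests one could put exactly 13 in each of the 18 tables, and no table would reach 14.
One more guest must land in a table that already has 13, giving it 14.
So 18 × 13 + 1 = 235 guests are required.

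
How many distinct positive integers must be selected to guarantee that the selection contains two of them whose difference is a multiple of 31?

Integers whose pairwise differences are multiples of 31 are exactly those sharing a remainder mod 31. Pigeonhole: the 31 residue classes mod 31 are the pigeonholes.
With 31 integers one could put 1 in each residue class and have no class reach 2.
The 32nd integer pushes some class to 2, so 31·1 + 1 = 32.

32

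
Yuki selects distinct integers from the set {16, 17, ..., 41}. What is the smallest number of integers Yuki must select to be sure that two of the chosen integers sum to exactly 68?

A set avoiding the sum 68 can contain at most one of each pair {x, 68−x}, plus the 12 elements whose complement lies outside the range or equal to its own complement.
The integers 16, …, 34 (19 of them) are such a set: any two sum to at least 16+17 = 33 and at most 33+34 = 67 < 68.
Any 20th integer completes one of the 7 pairs, so 20 choices force a sum of 68.

20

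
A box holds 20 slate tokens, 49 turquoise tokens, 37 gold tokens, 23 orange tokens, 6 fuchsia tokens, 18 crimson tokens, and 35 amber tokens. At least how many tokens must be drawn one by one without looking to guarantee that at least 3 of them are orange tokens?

168

In the worst case for collecting orange tokens, every non-orange token comes out first.
There are 20 + 49 + 37 + 6 + 18 + 35 = 165 non-orange tokens altogether.
After those, each further token must be orange, so 165 + 3 = 168 draws guarantee 3 orange tokens.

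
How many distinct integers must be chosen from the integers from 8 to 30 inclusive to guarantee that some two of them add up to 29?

17

Group the elements by complementary pair {x, 29−x}: {8,21}, {9,20}, {10,19}, …, giving 7 two-element pairs and 9 integers whose partner 29−x falls outside [8,30].
Pigeonhole: treating each of those 16 groups as a pigeonhole, one can pick one integer per group — 16 integers — with no two summing to 29.
The 17th integer lands in an occupied pair, forcing a sum of 29.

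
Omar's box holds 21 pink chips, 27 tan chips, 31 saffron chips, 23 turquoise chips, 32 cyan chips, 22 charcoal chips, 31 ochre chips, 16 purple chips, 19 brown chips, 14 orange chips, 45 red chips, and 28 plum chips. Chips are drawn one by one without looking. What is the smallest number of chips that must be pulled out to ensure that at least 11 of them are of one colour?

An adversary could hand out at most 10 chips per colour: 10 + 10 + 10 + 10 + 10 + 10 + 10 + 10 + 10 + 10 + 10 + 10 = 120 chips and still no colour has 11.
By the pigeonhole principle, one more chip lands in a colour already at 10, so 121 draws are enough and 120 are not.

121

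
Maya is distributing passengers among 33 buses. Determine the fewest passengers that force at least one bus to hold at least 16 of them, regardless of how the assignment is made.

496

With 495 passengers one could put exactly 15 in each of the 33 buses, and no bus would reach 16.
One more passenger must land in a bus that already has 15, giving it 16.
So 33 × 15 + 1 = 496 passengers are required.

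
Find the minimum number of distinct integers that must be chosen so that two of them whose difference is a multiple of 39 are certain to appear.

40

Integers whose pairwise differences are multiples of 39 are exactly those sharing a remainder mod 39. The 39 residue classes mod 39 are the pigeonholes.
With 39 integers one could put 1 in each residue class and have no class reach 2.
The 40th integer pushes some class to 2, so 39·1 + 1 = 40.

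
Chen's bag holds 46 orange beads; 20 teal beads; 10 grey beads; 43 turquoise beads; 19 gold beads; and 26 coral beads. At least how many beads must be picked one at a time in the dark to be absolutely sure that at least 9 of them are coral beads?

147

In the worst case for collecting coral beads, every non-coral bead comes out first.
There are 46 + 20 + 10 + 43 + 19 = 138 non-coral beads altogether.
After those, each further bead must be coral, so 138 + 9 = 147 draws guarantee 9 coral beads.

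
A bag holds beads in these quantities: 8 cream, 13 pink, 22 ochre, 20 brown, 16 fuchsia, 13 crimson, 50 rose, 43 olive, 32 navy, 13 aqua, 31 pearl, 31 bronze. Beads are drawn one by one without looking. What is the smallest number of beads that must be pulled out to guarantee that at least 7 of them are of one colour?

By pigeonhole, the 12 colours are the holes; the beads drawn are the pigeons.
To avoid 7 of any one colour, the worst case takes at most 6 of each colour.
That gives 6 + 6 + 6 + 6 + 6 + 6 + 6 + 6 + 6 + 6 + 6 + 6 = 72 beads with no colour reaching 7.
The next bead forces some colour to 7, so 72 + 1 = 73.

73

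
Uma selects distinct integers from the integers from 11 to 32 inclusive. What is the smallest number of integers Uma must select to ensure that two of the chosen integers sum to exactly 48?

Two chosen integers sum to 48 exactly when both halves of some pair {x, 48−x} with 16 ≤ x ≤ 48−x ≤ 32 are chosen — 8 such pairs.
The remaining 6 elements (those with no distinct partner in range) can never complete a 48-sum, so the worst case takes all of them and one from each pair: 6 + 8 = 14.
The 15th integer has to be the second member of some pair, so 14 + 1 = 15.

15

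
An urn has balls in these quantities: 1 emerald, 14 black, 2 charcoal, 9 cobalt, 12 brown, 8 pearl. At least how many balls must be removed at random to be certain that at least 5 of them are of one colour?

By pigeonhole, put each drawn ball into a box by colour. The largest draw with every box below 5 takes min(count, 4) from each colour; colours with fewer than 4 contribute all they have.
Σ min(cᵢ, 4) = 1 + 4 + 2 + 4 + 4 + 4 = 19.
Draw number 19 + 1 = 20 must push one box to 5.

20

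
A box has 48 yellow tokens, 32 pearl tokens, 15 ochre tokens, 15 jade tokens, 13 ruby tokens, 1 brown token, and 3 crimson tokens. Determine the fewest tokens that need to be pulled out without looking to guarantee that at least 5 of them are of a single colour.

An adversary could hand out at most 4 tokens per colour (brown, crimson run out sooner): 4 + 4 + 4 + 4 + 4 + 1 + 3 = 24 tokens and still no colour has 5.
Pigeonhole: one more token lands in a colour already at 4, so 25 draws are enough and 24 are not.

25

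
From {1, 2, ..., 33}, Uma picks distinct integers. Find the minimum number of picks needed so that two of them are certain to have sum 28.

Two chosen integers sum to 28 exactly when both halves of some pair {x, 28−x} with 1 ≤ x ≤ 28−x ≤ 27 are chosen — 13 such pairs.
The remaining 7 elements (those with no distinct partner in range) can never complete a 28-sum, so the worst case takes all of them and one from each pair: 7 + 13 = 20.
Pigeonhole: the 21st integer has to be the second member of some pair, so 20 + 1 = 21.

21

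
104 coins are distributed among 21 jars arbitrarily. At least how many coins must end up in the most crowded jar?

5

Pigeonhole: the 21 jars are the holes and the 104 coins are the pigeons.
If every jar held at most 4 coins, the total would be at most 21 × 4 = 84, which is less than 104.
So some jar holds at least ⌈104/21⌉ = 5 coins.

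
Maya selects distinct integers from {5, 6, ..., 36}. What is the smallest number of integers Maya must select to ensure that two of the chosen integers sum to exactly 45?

A set avoiding the sum 45 can contain at most one of each pair {x, 45−x}, plus the 4 elements whose complement lies outside the range.
The integers 5, …, 22 (18 of them) are such a set: any two sum to at least 5+6 = 11 and at most 21+22 = 43 < 45.
Any 19th integer completes one of the 14 pairs, so 19 choices force a sum of 45.

19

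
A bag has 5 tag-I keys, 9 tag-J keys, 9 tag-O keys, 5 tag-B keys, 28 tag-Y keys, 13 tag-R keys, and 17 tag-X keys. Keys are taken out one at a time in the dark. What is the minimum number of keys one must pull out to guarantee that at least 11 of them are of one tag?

Pigeonhole: put each drawn key into a box by tag. The largest draw with every box below 11 takes min(count, 10) from each tag; tags with fewer than 10 contribute all they have.
Σ min(cᵢ, 10) = 5 + 9 + 9 + 5 + 10 + 10 + 10 = 58.
Draw number 58 + 1 = 59 must push one box to 11.

59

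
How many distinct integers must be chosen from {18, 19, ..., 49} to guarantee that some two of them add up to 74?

21

Two chosen integers sum to 74 exactly when both halves of some pair {x, 74−x} with 25 ≤ x ≤ 74−x ≤ 49 are chosen — 12 such pairs.
The remaining 8 elements (those with no distinct partner in range) can never complete a 74-sum, so the worst case takes all of them and one from each pair: 8 + 12 = 20.
By pigeonhole, the 21st integer has to be the second member of some pair, so 20 + 1 = 21.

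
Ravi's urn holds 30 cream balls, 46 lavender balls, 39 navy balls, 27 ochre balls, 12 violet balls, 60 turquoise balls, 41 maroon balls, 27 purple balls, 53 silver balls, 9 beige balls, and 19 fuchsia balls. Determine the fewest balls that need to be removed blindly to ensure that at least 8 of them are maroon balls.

330

In the worst case for collecting maroon balls, every non-maroon ball comes out first.
There are 30 + 46 + 39 + 27 + 12 + 60 + 27 + 53 + 9 + 19 = 322 non-maroon balls altogether.
After those, each further ball must be maroon, so 322 + 8 = 330 draws guarantee 8 maroon balls.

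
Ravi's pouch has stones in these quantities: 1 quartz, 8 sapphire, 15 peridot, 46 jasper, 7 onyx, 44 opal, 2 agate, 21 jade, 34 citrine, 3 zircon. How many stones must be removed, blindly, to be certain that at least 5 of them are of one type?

The 10 types are the holes; the stones drawn are the pigeons.
To avoid 5 of any one type, the worst case takes at most 4 of each type, or every stone of a type that has fewer than 4.
That gives 1 + 4 + 4 + 4 + 4 + 4 + 2 + 4 + 4 + 3 = 34 stones with no type reaching 5.
The next stone forces some type to 5, so 34 + 1 = 35.

35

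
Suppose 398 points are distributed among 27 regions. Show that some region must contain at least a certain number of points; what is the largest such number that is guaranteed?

15

Pigeonhole: the 27 regions are the holes and the 398 points are the pigeons.
If every region held at most 14 points, the total would be at most 27 × 14 = 378, which is less than 398.
So some region holds at least ⌈398/27⌉ = 15 points.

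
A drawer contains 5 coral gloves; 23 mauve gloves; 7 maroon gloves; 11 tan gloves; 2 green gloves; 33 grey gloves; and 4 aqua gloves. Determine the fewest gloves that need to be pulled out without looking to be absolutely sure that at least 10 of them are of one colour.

46

Put each drawn glove into a box by colour. The largest draw with every box below 10 takes min(count, 9) from each colour; colours with fewer than 9 contribute all they have.
Σ min(cᵢ, 9) = 5 + 9 + 7 + 9 + 2 + 9 + 4 = 45.
Draw number 45 + 1 = 46 must push one box to 10.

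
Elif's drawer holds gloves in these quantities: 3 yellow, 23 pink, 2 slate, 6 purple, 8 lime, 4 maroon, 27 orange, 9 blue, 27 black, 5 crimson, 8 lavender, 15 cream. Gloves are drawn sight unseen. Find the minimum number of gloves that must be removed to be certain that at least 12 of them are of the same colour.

Pigeonhole: the 12 colours are the holes; the gloves drawn are the pigeons.
To avoid 12 of any one colour, the worst case takes at most 11 of each colour, or every glove of a colour that has fewer than 11.
That gives 3 + 11 + 2 + 6 + 8 + 4 + 11 + 9 + 11 + 5 + 8 + 11 = 89 gloves with no colour reaching 12.
The next glove forces some colour to 12, so 89 + 1 = 90.

90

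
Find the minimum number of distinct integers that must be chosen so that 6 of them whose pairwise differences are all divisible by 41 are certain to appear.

206

Integers whose pairwise differences are multiples of 41 are exactly those sharing a remainder mod 41. The 41 residue classes mod 41 are the pigeonholes.
With 205 integers one could put 5 in each residue class and have no class reach 6.
The 206th integer pushes some class to 6, so 41·5 + 1 = 206.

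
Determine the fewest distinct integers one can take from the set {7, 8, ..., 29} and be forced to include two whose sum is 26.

18

A set avoiding the sum 26 can contain at most one of each pair {x, 26−x}, plus the 11 elements whose complement lies outside the range or equal to its own complement.
The integers 13, …, 29 (17 of them) are such a set: any two sum to at least 13+14 = 27 > 26.
By pigeonhole, any 18th integer completes one of the 6 pairs, so 18 choices force a sum of 26.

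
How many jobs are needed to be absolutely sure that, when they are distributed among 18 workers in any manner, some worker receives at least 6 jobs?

With 90 jobs one could put exactly 5 in each of the 18 workers, and no worker would reach 6.
By pigeonhole, one more job must land in a worker that already has 5, giving it 6.
So 18 × 5 + 1 = 91 jobs are required.

91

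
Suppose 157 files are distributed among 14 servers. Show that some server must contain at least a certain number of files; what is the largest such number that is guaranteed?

The 14 servers are the holes and the 157 files are the pigeons.
If every server held at most 11 files, the total would be at most 14 × 11 = 154, which is less than 157.
So some server holds at least ⌈157/14⌉ = 12 files.

12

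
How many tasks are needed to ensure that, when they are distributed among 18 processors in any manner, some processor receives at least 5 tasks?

73

With 72 tasks one could put exactly 4 in each of the 18 processors, and no processor would reach 5.
Pigeonhole: one more task must land in a processor that already has 4, giving it 5.
So 18 × 4 + 1 = 73 tasks are required.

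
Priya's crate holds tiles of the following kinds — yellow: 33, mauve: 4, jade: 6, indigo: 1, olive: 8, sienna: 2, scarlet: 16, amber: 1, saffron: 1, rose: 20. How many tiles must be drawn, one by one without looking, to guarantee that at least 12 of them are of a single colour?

57

An adversary could hand out at most 11 tiles per colour (7 colours run out sooner): 11 + 4 + 6 + 1 + 8 + 2 + 11 + 1 + 1 + 11 = 56 tiles and still no colour has 12.
One more tile lands in a colour already at 11, so 57 draws are enough and 56 are not.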